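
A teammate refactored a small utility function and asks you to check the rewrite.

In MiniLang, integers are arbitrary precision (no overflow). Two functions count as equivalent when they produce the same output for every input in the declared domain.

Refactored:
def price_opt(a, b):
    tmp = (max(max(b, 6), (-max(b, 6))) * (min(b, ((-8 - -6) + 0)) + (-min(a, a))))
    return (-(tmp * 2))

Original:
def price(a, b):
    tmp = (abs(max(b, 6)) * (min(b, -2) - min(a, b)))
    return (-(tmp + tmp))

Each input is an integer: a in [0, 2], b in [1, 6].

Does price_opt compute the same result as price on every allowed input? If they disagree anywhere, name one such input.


a=2, b=1 yields 36 from price but 48 from price_opt.
verdict: not equivalent; witness: a=2, b=1


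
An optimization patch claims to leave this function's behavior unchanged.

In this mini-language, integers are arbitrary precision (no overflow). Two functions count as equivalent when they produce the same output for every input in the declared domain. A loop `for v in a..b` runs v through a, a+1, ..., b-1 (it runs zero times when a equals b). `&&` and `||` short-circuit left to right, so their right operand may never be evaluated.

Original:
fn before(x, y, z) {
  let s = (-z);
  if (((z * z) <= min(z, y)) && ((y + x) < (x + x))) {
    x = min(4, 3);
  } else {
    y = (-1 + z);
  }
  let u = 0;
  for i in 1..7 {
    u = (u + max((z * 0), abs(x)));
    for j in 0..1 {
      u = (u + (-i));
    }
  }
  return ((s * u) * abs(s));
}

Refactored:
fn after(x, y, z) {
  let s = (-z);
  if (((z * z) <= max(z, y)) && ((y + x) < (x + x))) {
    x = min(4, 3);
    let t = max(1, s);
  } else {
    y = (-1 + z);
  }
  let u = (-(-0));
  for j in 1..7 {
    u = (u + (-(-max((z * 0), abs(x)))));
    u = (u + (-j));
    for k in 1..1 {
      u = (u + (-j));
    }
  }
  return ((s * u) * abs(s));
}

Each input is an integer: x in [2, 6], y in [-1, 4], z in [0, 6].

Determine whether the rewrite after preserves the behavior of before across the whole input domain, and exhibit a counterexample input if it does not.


Take x=2, y=-1, z=1.
before: s=-1, then (((z * z) <= min(z, y)) && ((y + x) < (x + x))) is false, then y=0, then u=0, then (i=1), then u=2, then (j=0), then u=1, then (i=2), then u=3, then (j=0), then u=1, then (i=3), then u=3, then (j=0), then u=0, then (i=4), then u=2, then (j=0), then u=-2, then (i=5), then u=0, then (j=0), then u=-5, then (i=6), then u=-3, then (j=0), then u=-9, then returns 9
after: s=-1, then (((z * z) <= max(z, y)) && ((y + x) < (x + x))) is true, then x=3, then t=1, then u=0, then (j=1), then u=3, then u=2, then the loop over k runs zero times, then (j=2), then u=5, then u=3, then the loop over k runs zero times, then (j=3), then u=6, then u=3, then the loop over k runs zero times, then (j=4), then u=6, then u=2, then the loop over k runs zero times, then (j=5), then u=5, then u=0, then the loop over k runs zero times, then (j=6), then u=3, then u=-3, then the loop over k runs zero times, then returns 3
9 vs 3 — the two versions disagree here.
verdict: not equivalent; witness: x=2, y=-1, z=1


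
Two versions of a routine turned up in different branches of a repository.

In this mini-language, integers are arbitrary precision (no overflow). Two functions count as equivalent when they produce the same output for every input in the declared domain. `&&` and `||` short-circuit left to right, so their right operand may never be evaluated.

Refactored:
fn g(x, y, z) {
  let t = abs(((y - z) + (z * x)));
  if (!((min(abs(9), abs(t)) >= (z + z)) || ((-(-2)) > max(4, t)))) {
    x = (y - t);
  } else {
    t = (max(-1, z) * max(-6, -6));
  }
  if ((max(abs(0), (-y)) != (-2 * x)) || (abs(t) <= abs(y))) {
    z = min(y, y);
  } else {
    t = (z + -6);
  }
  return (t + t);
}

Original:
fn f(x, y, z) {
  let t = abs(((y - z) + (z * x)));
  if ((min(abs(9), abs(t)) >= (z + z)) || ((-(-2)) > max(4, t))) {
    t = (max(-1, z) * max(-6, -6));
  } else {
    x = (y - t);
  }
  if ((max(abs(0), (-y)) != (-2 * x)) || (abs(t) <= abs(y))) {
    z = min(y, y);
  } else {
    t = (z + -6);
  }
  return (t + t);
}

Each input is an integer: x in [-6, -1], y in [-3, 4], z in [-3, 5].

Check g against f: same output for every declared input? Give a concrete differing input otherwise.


Comparing the listings, the differences include: boolean connective usage differs.
Spot check at x=-3, y=-2, z=4 — f: t = 18; ((min(abs(9), abs(t)) >= (z + z)) || ((-(-2)) > max(4, t))) -> true; t = -24; ((max(abs(0), (-y)) != (-2 * x)) || (abs(t) <= abs(y))) -> true; z = -2; return -48. g: t = 18; (!((min(abs(9), abs(t)) >= (z + z)) || ((-(-2)) > max(4, t)))) -> false; t = -24; ((max(abs(0), (-y)) != (-2 * x)) || (abs(t) <= abs(y))) -> true; z = -2; return -48. Both give -48.
Checked all 432 inputs in the declared domain: the outputs agree on every one.
verdict: equivalent


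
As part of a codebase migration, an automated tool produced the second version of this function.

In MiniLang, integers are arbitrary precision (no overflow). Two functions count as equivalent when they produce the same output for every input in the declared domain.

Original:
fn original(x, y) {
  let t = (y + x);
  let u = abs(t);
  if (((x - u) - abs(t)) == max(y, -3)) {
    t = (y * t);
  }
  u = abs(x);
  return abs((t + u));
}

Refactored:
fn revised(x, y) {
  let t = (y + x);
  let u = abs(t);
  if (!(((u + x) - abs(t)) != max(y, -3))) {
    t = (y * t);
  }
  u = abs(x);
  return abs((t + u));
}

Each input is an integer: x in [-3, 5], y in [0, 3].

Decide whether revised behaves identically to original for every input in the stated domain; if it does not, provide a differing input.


Try x=2, y=2.
original: t := 4 | u := 4 | (((x - u) - abs(t)) == max(y, -3)): false | u := 2 | result 6
revised: t := 4 | u := 4 | (!(((u + x) - abs(t)) != max(y, -3))): true | t := 8 | u := 2 | result 10
6 against 10: the behavior changed.
verdict: not equivalent; witness: x=2, y=2


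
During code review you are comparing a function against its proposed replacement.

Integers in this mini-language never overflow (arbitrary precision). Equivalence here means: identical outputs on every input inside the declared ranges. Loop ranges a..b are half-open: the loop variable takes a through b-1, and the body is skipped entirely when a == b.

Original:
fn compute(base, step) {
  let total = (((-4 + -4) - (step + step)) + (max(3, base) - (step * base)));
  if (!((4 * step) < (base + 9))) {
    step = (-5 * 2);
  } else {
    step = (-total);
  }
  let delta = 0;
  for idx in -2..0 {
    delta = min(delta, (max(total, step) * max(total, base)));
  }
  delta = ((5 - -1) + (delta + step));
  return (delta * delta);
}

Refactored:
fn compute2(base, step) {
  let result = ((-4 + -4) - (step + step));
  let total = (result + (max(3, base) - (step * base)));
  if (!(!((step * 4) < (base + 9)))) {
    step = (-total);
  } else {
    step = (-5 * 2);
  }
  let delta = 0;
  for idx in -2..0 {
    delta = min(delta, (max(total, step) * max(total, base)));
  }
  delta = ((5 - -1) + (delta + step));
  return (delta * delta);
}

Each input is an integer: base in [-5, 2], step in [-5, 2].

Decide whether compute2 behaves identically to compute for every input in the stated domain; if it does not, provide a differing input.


Behavior is preserved: although statement counts differ, plus local variable names differ, plus boolean connective usage differs, the outputs never diverge.
One worked example (base=2, step=2) — compute: total=-13, then (!((4 * step) < (base + 9))) is false, then step=13, then delta=0, then (idx=-2), then delta=0, then (idx=-1), then delta=0, then delta=19, then returns 361; compute2: result=-12, then total=-13, then (!(!((step * 4) < (base + 9)))) is true, then step=13, then delta=0, then (idx=-2), then delta=0, then (idx=-1), then delta=0, then delta=19, then returns 361; agreement on 361.
Sweeping the whole domain (64 inputs) finds no disagreement.
verdict: equivalent


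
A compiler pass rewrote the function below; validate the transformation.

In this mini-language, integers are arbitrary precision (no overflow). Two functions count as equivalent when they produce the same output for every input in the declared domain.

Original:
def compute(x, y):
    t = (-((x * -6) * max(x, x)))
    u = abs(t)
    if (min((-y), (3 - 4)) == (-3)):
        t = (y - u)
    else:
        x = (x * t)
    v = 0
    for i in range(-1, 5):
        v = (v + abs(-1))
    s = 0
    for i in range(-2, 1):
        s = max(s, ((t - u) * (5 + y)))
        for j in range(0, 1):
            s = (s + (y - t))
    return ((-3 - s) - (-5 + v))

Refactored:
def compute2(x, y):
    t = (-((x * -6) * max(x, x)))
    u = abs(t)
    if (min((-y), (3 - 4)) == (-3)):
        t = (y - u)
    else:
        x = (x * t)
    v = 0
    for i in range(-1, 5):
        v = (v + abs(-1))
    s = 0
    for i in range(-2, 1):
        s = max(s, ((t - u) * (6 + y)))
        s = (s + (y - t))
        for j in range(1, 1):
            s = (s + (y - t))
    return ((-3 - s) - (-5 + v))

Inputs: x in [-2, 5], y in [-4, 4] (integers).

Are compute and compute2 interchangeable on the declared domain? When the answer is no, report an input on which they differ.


x=0, y=3 yields -28 from compute but -31 from compute2.
verdict: not equivalent; witness: x=0, y=3


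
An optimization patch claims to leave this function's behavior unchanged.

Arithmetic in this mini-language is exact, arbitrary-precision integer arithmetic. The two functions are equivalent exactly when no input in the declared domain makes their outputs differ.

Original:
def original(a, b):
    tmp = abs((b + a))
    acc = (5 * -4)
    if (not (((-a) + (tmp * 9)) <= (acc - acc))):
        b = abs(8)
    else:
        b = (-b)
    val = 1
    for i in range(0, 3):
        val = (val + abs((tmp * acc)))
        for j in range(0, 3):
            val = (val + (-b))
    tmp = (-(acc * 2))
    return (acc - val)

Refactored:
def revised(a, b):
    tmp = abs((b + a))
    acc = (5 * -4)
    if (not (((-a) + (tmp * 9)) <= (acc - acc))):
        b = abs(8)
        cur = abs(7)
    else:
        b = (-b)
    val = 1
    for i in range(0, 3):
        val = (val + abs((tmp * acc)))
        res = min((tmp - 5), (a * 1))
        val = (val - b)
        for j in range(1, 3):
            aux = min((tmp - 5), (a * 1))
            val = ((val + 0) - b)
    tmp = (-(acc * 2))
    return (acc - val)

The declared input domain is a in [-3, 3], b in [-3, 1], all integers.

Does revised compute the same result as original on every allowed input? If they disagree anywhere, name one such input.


Reading the diff, among the changes: loop structure differs, and local variable names differ, and statement counts differ, and constant usage differs, and arithmetic usage differs, and min/max/abs usage differs.
As a probe, take a=-3, b=-2: original runs tmp becomes 5; next acc becomes -20; next (not (((-a) + (tmp * 9)) <= (acc - acc))) evaluates to true; next b becomes 8; next val becomes 1; next at i=0:; next val becomes 101; next at j=0:; next val becomes 93; next at j=1:; next val becomes 85; next at j=2:; next val becomes 77; next at i=1:; next val becomes 177; next at j=0:; next val becomes 169; next at j=1:; next val becomes 161; next at j=2:; next val becomes 153; next at i=2:; next val becomes 253; next at j=0:; next val becomes 245; next at j=1:; next val becomes 237; next at j=2:; next val becomes 229; next tmp becomes 40; next final value -249; revised runs tmp becomes 5; next acc becomes -20; next (not (((-a) + (tmp * 9)) <= (acc - acc))) evaluates to true; next b becomes 8; next cur becomes 7; next val becomes 1; next at i=0:; next val becomes 101; next res becomes -3; next val becomes 93; next at j=1:; next aux becomes -3; next val becomes 85; next at j=2:; next aux becomes -3; next val becomes 77; next at i=1:; next val becomes 177; next res becomes -3; next val becomes 169; next at j=1:; next aux becomes -3; next val becomes 161; next at j=2:; next aux becomes -3; next val becomes 153; next at i=2:; next val becomes 253; next res becomes -3; next val becomes 245; next at j=1:; next aux becomes -3; next val becomes 237; next at j=2:; next aux becomes -3; next val becomes 229; next tmp becomes 40; next final value -249; both end at -249.
Every one of the 35 inputs gives matching results.
verdict: equivalent


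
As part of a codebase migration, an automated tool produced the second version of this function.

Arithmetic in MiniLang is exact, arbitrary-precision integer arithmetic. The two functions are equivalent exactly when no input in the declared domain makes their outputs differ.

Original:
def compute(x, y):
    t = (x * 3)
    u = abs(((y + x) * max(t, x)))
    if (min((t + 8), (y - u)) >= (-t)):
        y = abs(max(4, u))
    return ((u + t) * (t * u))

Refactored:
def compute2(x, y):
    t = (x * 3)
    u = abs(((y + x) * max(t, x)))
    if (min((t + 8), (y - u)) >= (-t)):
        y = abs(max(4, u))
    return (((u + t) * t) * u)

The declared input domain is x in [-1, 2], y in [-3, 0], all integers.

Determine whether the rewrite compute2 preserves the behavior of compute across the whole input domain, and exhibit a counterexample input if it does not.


Although same computation, different form, 16/16 inputs agree.
verdict: equivalent


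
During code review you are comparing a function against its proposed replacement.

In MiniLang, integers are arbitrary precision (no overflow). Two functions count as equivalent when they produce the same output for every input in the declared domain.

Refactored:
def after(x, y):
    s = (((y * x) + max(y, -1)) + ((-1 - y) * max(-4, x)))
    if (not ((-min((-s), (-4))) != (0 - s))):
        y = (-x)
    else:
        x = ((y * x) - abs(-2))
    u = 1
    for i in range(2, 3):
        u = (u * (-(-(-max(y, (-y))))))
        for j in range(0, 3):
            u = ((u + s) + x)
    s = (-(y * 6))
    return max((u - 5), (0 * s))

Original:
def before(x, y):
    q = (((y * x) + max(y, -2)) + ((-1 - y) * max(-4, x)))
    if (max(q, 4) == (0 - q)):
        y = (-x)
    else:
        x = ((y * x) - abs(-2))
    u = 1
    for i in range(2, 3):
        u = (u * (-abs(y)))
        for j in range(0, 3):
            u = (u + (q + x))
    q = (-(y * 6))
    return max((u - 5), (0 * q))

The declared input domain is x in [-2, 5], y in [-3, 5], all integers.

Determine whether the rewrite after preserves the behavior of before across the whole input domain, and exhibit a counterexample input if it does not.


Run the pair on x=-2, y=-3.
before: q = 0; (max(q, 4) == (0 - q)) -> false; x = 4; u = 1; [i=2]; u = -3; [j=0]; u = 1; [j=1]; u = 5; [j=2]; u = 9; q = 18; return 4
after: s = 1; (not ((-min((-s), (-4))) != (0 - s))) -> false; x = 4; u = 1; [i=2]; u = -3; [j=0]; u = 2; [j=1]; u = 7; [j=2]; u = 12; s = 18; return 7
4 != 7, so the rewrite changes behavior.
verdict: not equivalent; witness: x=-2, y=-3


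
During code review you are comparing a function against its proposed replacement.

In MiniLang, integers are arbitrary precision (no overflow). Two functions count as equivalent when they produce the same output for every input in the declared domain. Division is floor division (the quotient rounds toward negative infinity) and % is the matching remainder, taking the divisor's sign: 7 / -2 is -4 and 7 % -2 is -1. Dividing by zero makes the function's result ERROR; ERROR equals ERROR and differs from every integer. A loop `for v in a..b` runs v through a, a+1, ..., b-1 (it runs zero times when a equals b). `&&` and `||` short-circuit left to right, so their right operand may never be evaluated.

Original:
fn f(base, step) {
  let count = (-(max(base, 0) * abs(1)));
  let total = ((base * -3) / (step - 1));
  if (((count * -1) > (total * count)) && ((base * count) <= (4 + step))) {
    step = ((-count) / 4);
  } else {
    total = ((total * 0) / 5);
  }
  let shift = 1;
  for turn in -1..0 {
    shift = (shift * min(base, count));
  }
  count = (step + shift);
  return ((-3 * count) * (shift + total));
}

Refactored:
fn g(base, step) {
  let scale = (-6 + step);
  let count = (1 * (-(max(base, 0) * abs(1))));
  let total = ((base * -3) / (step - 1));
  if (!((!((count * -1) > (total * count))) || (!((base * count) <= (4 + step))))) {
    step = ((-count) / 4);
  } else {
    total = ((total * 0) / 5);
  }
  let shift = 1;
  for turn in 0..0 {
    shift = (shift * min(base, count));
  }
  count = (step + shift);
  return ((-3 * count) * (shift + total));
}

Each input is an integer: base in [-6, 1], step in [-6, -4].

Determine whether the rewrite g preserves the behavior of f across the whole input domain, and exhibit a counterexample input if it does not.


Input base=-6, step=-6: -216 from f versus 15 from g.
verdict: not equivalent; witness: base=-6, step=-6


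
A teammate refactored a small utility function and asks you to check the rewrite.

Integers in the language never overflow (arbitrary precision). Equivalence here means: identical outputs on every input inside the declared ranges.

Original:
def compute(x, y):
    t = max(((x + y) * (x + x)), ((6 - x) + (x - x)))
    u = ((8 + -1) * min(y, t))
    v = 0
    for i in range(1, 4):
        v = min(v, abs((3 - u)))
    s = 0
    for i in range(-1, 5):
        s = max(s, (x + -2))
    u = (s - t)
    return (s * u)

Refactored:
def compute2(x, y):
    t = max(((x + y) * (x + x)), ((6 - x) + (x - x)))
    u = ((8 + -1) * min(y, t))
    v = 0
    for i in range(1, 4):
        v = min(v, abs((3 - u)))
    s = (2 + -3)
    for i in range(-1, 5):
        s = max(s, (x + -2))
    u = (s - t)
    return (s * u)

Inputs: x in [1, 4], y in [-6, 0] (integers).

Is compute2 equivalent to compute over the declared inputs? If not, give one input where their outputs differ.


Take x=1, y=-6.
compute: t = 5; u = -42; v = 0; [i=1]; v = 0; [i=2]; v = 0; [i=3]; v = 0; s = 0; [i=-1]; s = 0; [i=0]; s = 0; [i=1]; s = 0; [i=2]; s = 0; [i=3]; s = 0; [i=4]; s = 0; u = -5; return 0
compute2: t = 5; u = -42; v = 0; [i=1]; v = 0; [i=2]; v = 0; [i=3]; v = 0; s = -1; [i=-1]; s = -1; [i=0]; s = -1; [i=1]; s = -1; [i=2]; s = -1; [i=3]; s = -1; [i=4]; s = -1; u = -6; return 6
0 vs 6 — the two versions disagree here.
verdict: not equivalent; witness: x=1, y=-6


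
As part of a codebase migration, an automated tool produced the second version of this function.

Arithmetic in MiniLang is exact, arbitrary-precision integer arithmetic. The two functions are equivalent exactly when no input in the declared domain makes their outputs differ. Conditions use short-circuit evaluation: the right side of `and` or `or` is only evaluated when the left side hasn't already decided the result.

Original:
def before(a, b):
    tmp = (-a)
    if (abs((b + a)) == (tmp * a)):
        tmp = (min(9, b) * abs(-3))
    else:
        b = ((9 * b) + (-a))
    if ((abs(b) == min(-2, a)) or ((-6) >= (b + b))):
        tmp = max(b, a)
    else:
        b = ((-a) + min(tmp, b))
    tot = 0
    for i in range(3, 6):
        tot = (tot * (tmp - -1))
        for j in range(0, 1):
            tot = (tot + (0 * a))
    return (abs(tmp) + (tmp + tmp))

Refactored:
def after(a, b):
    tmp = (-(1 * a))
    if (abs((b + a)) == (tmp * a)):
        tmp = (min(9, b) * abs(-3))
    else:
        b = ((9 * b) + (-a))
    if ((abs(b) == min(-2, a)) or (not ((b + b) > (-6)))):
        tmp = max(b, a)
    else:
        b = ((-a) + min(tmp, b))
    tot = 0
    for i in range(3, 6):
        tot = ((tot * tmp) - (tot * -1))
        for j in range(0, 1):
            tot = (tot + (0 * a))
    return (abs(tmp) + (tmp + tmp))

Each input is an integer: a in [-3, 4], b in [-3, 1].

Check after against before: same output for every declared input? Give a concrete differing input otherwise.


Equivalent — the differences include arithmetic usage differs; constant usage differs; boolean connective usage differs; comparison usage differs, yet no declared input distinguishes the two.
As a probe, take a=2, b=-2: before runs tmp := -2 | (abs((b + a)) == (tmp * a)): false | b := -20 | ((abs(b) == min(-2, a)) or ((-6) >= (b + b))): true | tmp := 2 | tot := 0 | iter i=3: | tot := 0 | iter j=0: | tot := 0 | iter i=4: | tot := 0 | iter j=0: | tot := 0 | iter i=5: | tot := 0 | iter j=0: | tot := 0 | result 6; after runs tmp := -2 | (abs((b + a)) == (tmp * a)): false | b := -20 | ((abs(b) == min(-2, a)) or (not ((b + b) > (-6)))): true | tmp := 2 | tot := 0 | iter i=3: | tot := 0 | iter j=0: | tot := 0 | iter i=4: | tot := 0 | iter j=0: | tot := 0 | iter i=5: | tot := 0 | iter j=0: | tot := 0 | result 6; both end at 6.
Every one of the 40 inputs gives matching results.
verdict: equivalent


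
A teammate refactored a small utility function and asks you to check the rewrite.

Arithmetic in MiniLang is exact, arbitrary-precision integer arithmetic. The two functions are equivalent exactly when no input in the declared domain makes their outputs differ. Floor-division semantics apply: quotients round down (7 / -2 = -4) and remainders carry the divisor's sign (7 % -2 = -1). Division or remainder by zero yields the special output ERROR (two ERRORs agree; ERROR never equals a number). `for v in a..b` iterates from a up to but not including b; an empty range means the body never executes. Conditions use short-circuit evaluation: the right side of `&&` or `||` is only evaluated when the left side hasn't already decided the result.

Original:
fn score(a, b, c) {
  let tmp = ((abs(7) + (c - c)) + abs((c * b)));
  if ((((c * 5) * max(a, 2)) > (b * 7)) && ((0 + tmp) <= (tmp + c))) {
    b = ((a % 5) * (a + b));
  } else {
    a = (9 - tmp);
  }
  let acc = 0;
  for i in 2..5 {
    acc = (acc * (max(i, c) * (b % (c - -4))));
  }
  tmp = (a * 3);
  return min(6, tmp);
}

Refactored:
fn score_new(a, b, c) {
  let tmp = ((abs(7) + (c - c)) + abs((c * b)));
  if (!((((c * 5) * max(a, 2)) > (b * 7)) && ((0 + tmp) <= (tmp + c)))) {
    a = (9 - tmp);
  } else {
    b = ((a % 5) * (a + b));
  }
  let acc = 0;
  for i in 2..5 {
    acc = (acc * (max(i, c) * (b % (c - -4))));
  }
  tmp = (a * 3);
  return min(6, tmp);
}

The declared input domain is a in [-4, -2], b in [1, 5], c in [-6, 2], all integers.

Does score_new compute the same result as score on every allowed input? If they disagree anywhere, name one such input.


Reading the diff, among the changes: boolean connective usage differs.
Tracing a=-2, b=3, c=0: score: tmp := 7 | ((((c * 5) * max(a, 2)) > (b * 7)) && ((0 + tmp) <= (tmp + c))): false | a := 2 | acc := 0 | iter i=2: | acc := 0 | iter i=3: | acc := 0 | iter i=4: | acc := 0 | tmp := 6 | result 6 | score_new: tmp := 7 | (!((((c * 5) * max(a, 2)) > (b * 7)) && ((0 + tmp) <= (tmp + c)))): true | a := 2 | acc := 0 | iter i=2: | acc := 0 | iter i=3: | acc := 0 | iter i=4: | acc := 0 | tmp := 6 | result 6 — matching result 6.
Every one of the 135 inputs gives matching results.
verdict: equivalent


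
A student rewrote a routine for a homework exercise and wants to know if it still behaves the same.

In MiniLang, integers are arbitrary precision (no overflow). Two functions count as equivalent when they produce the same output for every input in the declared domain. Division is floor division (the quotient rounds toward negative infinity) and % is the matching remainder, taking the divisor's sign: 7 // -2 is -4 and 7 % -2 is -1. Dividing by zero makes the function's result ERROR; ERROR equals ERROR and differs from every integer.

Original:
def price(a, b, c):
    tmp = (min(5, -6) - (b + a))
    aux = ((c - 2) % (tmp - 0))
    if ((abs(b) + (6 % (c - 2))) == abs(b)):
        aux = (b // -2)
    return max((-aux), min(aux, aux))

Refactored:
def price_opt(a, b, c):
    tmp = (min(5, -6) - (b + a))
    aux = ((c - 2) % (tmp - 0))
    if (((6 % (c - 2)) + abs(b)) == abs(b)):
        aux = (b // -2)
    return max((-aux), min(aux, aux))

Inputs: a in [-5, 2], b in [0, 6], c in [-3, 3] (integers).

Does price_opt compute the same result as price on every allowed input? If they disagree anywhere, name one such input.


The two are interchangeable: same computation, different form, and every declared input agrees.
Tracing a=-4, b=3, c=3: price: tmp becomes -5; next aux becomes -4; next ((abs(b) + (6 % (c - 2))) == abs(b)) evaluates to true; next aux becomes -2; next final value 2 | price_opt: tmp becomes -5; next aux becomes -4; next (((6 % (c - 2)) + abs(b)) == abs(b)) evaluates to true; next aux becomes -2; next final value 2 — matching result 2.
Across all 392 domain points the two functions coincide.
verdict: equivalent


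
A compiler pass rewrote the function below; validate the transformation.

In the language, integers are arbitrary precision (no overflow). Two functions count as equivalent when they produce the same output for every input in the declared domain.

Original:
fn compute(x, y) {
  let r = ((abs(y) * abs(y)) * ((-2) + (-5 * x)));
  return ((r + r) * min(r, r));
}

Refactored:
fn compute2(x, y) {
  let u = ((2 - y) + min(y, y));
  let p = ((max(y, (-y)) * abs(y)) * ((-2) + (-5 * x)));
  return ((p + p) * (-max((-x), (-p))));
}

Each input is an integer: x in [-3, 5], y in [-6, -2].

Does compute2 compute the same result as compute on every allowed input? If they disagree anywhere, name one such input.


Take x=-3, y=-6.
compute: r becomes 468; next final value 438048
compute2: u becomes 2; next p becomes 468; next final value -2808
438048 != -2808, so the rewrite changes behavior.
verdict: not equivalent; witness: x=-3, y=-6


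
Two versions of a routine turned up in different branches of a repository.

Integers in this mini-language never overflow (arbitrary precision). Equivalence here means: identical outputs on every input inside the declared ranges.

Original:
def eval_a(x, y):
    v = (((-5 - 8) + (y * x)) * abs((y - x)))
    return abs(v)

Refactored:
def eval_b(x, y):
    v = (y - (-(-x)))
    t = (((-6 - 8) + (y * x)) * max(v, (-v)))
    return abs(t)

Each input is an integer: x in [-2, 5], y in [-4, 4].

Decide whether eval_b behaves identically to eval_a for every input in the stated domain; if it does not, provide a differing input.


There is a counterexample at x=-2, y=-4: 10 on one side, 12 on the other.
eval_a: v=-10, then returns 10
eval_b: v=-2, then t=-12, then returns 12
verdict: not equivalent; witness: x=-2, y=-4


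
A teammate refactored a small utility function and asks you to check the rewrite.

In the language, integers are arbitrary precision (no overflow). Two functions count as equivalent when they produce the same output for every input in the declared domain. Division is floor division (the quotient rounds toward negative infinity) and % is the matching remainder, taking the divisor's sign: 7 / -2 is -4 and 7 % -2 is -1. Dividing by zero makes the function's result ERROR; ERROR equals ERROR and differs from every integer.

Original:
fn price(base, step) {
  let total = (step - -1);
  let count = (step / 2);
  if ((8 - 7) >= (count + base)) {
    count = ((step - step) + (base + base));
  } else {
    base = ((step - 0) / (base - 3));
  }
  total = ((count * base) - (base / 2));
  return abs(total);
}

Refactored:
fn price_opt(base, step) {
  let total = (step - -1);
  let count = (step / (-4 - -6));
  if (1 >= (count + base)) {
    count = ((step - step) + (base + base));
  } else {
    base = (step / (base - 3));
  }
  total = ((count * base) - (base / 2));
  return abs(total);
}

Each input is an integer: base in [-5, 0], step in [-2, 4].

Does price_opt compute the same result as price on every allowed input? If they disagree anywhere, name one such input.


Equivalent — the differences include arithmetic usage differs, constant usage differs, yet no declared input distinguishes the two.
Tracing base=-3, step=4: price: total=5, then count=2, then ((8 - 7) >= (count + base)) is true, then count=-6, then total=20, then returns 20 | price_opt: total=5, then count=2, then (1 >= (count + base)) is true, then count=-6, then total=20, then returns 20 — matching result 20.
Checked all 42 inputs in the declared domain: the outputs agree on every one.
verdict: equivalent


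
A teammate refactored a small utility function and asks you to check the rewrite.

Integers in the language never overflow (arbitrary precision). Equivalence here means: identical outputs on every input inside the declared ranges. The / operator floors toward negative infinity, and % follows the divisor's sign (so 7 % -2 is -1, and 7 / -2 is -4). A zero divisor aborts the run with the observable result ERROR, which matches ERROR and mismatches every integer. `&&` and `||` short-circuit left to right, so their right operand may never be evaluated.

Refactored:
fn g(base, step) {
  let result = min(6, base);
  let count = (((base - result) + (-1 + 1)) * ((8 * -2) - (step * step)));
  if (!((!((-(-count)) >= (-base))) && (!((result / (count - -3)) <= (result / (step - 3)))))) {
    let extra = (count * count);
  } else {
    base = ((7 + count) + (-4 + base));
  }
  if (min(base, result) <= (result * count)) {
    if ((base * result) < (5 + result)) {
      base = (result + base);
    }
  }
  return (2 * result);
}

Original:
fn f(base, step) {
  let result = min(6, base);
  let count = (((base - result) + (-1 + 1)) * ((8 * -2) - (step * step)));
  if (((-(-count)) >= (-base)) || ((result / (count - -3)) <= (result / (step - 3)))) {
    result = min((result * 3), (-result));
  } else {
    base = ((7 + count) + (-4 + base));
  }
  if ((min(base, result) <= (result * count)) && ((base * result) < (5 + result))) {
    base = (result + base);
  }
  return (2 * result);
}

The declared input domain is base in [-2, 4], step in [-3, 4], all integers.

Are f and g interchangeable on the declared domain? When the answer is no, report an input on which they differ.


The rewrite breaks on base=-2, step=-3, where the results are -12 and -4.
f: result=-2, then count=0, then (((-(-count)) >= (-base)) || ((result / (count - -3)) <= (result / (step - 3)))) is true, then result=-6, then ((min(base, result) <= (result * count)) && ((base * result) < (5 + result))) is false, then returns -12
g: result=-2, then count=0, then (!((!((-(-count)) >= (-base))) && (!((result / (count - -3)) <= (result / (step - 3)))))) is true, then extra=0, then (min(base, result) <= (result * count)) is true, then ((base * result) < (5 + result)) is false, then returns -4
verdict: not equivalent; witness: base=-2, step=-3


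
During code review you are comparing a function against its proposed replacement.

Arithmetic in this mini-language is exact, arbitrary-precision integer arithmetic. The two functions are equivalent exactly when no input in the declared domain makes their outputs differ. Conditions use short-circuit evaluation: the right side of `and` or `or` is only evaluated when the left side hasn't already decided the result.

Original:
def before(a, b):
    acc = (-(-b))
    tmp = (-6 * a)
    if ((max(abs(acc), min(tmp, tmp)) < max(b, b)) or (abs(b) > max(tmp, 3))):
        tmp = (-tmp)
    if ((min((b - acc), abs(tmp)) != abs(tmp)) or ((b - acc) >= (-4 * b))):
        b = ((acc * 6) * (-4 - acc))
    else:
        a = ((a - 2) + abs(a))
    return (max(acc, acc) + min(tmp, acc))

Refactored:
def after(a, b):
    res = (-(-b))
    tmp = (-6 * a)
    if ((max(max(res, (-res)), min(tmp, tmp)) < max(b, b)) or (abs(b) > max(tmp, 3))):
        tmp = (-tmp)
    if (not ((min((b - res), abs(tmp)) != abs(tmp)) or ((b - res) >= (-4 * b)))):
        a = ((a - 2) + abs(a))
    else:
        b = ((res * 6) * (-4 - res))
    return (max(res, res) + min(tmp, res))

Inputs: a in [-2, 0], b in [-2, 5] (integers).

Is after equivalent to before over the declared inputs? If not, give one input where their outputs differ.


Comparing the listings, the differences include: min/max/abs usage differs; also local variable names differ; also boolean connective usage differs.
Tracing a=-1, b=4: before: acc = 4; tmp = 6; ((max(abs(acc), min(tmp, tmp)) < max(b, b)) or (abs(b) > max(tmp, 3))) -> false; ((min((b - acc), abs(tmp)) != abs(tmp)) or ((b - acc) >= (-4 * b))) -> true; b = -192; return 8 | after: res = 4; tmp = 6; ((max(max(res, (-res)), min(tmp, tmp)) < max(b, b)) or (abs(b) > max(tmp, 3))) -> false; (not ((min((b - res), abs(tmp)) != abs(tmp)) or ((b - res) >= (-4 * b)))) -> false; b = -192; return 8 — matching result 8.
An exhaustive pass over the 24 declared inputs shows identical outputs.
verdict: equivalent


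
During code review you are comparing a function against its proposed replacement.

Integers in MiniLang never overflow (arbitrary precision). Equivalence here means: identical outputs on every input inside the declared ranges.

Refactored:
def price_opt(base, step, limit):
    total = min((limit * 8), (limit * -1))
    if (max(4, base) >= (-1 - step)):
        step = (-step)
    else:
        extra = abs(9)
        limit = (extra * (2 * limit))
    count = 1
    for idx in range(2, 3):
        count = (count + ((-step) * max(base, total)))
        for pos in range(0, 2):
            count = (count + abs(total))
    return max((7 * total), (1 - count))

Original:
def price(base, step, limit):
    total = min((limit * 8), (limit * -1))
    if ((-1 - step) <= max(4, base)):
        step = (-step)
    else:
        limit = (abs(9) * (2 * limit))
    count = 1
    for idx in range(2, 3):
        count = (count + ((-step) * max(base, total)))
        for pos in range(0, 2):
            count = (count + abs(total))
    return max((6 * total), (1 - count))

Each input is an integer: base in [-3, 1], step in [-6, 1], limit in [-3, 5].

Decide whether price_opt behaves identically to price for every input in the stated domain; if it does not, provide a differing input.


Take base=-3, step=-5, limit=1.
price: total becomes -1; next ((-1 - step) <= max(4, base)) evaluates to true; next step becomes 5; next count becomes 1; next at idx=2:; next count becomes 6; next at pos=0:; next count becomes 7; next at pos=1:; next count becomes 8; next final value -6
price_opt: total becomes -1; next (max(4, base) >= (-1 - step)) evaluates to true; next step becomes 5; next count becomes 1; next at idx=2:; next count becomes 6; next at pos=0:; next count becomes 7; next at pos=1:; next count becomes 8; next final value -7
-6 != -7, so the rewrite changes behavior.
verdict: not equivalent; witness: base=-3, step=-5, limit=1


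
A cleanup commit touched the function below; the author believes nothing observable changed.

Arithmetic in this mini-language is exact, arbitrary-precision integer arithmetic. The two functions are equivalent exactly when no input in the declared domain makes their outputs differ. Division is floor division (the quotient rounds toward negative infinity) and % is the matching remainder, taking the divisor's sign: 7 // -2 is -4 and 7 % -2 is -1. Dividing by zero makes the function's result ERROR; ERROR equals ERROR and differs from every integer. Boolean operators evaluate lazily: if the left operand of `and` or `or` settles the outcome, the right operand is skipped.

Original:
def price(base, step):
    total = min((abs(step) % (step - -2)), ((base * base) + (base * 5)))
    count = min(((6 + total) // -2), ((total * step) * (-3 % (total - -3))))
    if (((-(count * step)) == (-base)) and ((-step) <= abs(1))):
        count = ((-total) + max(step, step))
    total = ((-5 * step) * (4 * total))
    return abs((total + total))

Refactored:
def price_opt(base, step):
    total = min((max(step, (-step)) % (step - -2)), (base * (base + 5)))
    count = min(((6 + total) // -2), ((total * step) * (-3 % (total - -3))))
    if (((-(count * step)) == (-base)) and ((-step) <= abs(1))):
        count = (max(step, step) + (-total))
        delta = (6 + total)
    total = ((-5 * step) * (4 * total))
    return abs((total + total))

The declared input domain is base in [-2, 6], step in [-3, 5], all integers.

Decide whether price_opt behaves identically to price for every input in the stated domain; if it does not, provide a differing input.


Although constant usage differs, min/max/abs usage differs, local variable names differ, statement counts differ, arithmetic usage differs, 81/81 inputs agree.
verdict: equivalent


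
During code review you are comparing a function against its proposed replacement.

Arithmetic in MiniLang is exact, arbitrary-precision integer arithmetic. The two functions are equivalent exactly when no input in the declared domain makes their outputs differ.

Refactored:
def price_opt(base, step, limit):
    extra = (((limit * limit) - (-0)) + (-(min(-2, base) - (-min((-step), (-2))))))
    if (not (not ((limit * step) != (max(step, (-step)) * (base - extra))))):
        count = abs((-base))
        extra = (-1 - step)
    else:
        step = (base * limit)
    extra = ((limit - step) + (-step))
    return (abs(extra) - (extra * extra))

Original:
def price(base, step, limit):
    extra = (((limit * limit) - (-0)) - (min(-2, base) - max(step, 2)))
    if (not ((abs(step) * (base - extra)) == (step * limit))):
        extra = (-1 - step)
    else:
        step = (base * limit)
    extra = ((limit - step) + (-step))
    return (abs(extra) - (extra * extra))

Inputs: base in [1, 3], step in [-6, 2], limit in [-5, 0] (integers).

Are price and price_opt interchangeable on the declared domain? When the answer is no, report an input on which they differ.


This is a faithful refactor — local variable names differ, arithmetic usage differs, min/max/abs usage differs, boolean connective usage differs, statement counts differ, comparison usage differs, but the computed results match everywhere.
One worked example (base=1, step=0, limit=0) — price: extra = 4; (not ((abs(step) * (base - extra)) == (step * limit))) -> false; step = 0; extra = 0; return 0; price_opt: extra = 4; (not (not ((limit * step) != (max(step, (-step)) * (base - extra))))) -> false; step = 0; extra = 0; return 0; agreement on 0.
Sweeping the whole domain (162 inputs) finds no disagreement.
verdict: equivalent


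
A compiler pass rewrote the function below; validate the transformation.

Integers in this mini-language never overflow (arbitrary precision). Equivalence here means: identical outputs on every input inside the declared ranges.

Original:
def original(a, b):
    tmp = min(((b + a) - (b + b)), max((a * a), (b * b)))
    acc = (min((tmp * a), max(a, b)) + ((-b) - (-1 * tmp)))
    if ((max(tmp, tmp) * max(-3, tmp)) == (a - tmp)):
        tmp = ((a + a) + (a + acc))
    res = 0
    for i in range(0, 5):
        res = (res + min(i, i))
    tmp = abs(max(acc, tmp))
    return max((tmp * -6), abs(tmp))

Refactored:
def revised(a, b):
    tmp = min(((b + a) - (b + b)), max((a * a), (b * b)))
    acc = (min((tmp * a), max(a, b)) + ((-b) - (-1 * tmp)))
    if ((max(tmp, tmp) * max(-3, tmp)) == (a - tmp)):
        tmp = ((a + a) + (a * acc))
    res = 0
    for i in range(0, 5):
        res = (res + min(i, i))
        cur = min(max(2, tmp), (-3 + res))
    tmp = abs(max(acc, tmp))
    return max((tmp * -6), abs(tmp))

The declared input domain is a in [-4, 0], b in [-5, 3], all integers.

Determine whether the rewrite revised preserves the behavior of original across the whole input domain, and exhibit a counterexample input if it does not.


These are not equivalent — on a=0, b=1 the outputs split (2 vs 0).
original: tmp=-1, then acc=-2, then ((max(tmp, tmp) * max(-3, tmp)) == (a - tmp)) is true, then tmp=-2, then res=0, then (i=0), then res=0, then (i=1), then res=1, then (i=2), then res=3, then (i=3), then res=6, then (i=4), then res=10, then tmp=2, then returns 2
revised: tmp=-1, then acc=-2, then ((max(tmp, tmp) * max(-3, tmp)) == (a - tmp)) is true, then tmp=0, then res=0, then (i=0), then res=0, then cur=-3, then (i=1), then res=1, then cur=-2, then (i=2), then res=3, then cur=0, then (i=3), then res=6, then cur=2, then (i=4), then res=10, then cur=2, then tmp=0, then returns 0
verdict: not equivalent; witness: a=0, b=1


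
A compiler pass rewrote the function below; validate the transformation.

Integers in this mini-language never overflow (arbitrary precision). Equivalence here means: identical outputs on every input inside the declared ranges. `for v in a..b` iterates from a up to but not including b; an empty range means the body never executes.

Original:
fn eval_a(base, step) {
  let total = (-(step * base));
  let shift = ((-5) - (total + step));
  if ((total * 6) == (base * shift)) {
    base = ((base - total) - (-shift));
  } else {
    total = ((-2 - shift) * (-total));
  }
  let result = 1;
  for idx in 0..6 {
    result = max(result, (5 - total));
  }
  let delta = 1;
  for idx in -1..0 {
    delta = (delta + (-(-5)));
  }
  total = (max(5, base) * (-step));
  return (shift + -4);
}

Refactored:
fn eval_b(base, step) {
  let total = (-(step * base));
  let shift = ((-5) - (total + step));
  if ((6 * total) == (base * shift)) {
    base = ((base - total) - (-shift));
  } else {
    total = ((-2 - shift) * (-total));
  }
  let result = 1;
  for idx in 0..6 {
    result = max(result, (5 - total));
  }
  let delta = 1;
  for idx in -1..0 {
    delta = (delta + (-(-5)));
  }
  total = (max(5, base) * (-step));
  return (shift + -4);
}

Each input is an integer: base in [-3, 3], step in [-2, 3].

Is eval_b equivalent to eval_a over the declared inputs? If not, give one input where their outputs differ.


Side by side, the visible changes include: same computation, different form.
As a probe, take base=1, step=0: eval_a runs total = 0; shift = -5; ((total * 6) == (base * shift)) -> false; total = 0; result = 1; [idx=0]; result = 5; [idx=1]; result = 5; [idx=2]; result = 5; [idx=3]; result = 5; [idx=4]; result = 5; [idx=5]; result = 5; delta = 1; [idx=-1]; delta = 6; total = 0; return -9; eval_b runs total = 0; shift = -5; ((6 * total) == (base * shift)) -> false; total = 0; result = 1; [idx=0]; result = 5; [idx=1]; result = 5; [idx=2]; result = 5; [idx=3]; result = 5; [idx=4]; result = 5; [idx=5]; result = 5; delta = 1; [idx=-1]; delta = 6; total = 0; return -9; both end at -9.
Sweeping the whole domain (42 inputs) finds no disagreement.
verdict: equivalent
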